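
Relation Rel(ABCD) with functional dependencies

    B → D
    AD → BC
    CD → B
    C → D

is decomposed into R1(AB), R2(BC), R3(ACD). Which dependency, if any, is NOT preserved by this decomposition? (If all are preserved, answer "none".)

Check B → D: no single fragment contains all of {BD}, and the restricted closure of {B} across the fragments never reaches {D}.
AD → BC is preserved.
CD → B is preserved.
C → D is preserved.

B → D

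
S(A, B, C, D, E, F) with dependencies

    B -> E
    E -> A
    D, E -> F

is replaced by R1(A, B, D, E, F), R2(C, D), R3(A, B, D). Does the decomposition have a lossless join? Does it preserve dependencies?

lossy but dependency-preserving

Lossless test (chase): Rows 1 and 3 agree on B; apply B→E and equate their E entries. Rows 1 and 3 agree on D, E; apply D, E→F and equate their F entries. No row becomes fully distinguished — the join is lossy.
Dependency preservation: every FD's attributes lie within a single fragment, so each can be enforced locally — preserved.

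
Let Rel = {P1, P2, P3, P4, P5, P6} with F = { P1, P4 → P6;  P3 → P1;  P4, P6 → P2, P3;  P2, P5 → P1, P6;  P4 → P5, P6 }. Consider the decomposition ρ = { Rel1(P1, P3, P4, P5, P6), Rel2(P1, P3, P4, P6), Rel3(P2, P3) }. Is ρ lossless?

Chase test. Columns are P1, P2, P3, P4, P5, P6; row i has aⱼ where attribute j ∈ Reli, else bᵢⱼ.
Initial tableau (one row per fragment):
  row 1: a1 b12 a3 a4 a5 a6
  row 2: a1 b22 a3 a4 b25 a6
  row 3: b31 a2 a3 b34 b35 b36
Rows 1 and 3 agree on P3; apply P3→P1 and equate their P1 entries.
Rows 1 and 2 agree on P4, P6; apply P4, P6→P2, P3 and equate their P2, P3 entries.
Rows 1 and 2 agree on P4; apply P4→P5, P6 and equate their P5, P6 entries.
No row becomes fully distinguished — the join is lossy.

No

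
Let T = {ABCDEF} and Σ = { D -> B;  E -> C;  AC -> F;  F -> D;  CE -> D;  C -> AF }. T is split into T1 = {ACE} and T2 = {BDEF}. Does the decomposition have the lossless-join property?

Common attributes: T1 ∩ T2 = {E}.
Closure of {E}: E → C applies, adding C; CE → D applies, adding D; C → AF applies, adding AF; D → B applies, adding B. So (E)⁺ = {ABCDEF}.
This closure contains every attribute of T1, so T1 ∩ T2 → T1. The join is lossless.

Yes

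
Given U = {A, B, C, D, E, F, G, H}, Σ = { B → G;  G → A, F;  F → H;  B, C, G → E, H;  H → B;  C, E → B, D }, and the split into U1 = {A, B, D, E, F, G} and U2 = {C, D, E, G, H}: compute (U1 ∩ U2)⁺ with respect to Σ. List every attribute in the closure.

A, B, D, E, F, G, H

U1 ∩ U2 = {D, E, G}.
G → A, F applies, adding A, F
F → H applies, adding H
H → B applies, adding B
Closure: {A, B, D, E, F, G, H}.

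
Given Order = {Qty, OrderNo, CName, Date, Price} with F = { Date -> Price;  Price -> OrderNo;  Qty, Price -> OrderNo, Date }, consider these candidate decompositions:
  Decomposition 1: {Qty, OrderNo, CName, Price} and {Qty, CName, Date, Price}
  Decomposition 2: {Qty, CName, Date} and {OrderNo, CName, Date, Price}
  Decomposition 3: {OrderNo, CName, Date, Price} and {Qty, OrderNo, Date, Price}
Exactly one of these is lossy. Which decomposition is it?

Decomposition 1: common = {Qty, CName, Price}, closure = {Qty, OrderNo, CName, Date, Price} → lossless.
Decomposition 2: common = {CName, Date}, closure = {OrderNo, CName, Date, Price} → lossless.
Decomposition 3: common = {OrderNo, Date, Price}, closure = {OrderNo, Date, Price} → lossy.

Decomposition 3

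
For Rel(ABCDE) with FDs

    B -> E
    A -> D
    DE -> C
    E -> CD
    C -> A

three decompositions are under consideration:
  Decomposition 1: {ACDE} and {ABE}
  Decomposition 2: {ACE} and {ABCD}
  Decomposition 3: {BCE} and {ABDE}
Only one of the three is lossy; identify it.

Decomposition 2

Decomposition 1: common = {AE}, closure = {ACDE} → lossless.
Decomposition 2: common = {AC}, closure = {ACD} → lossy.
Decomposition 3: common = {BE}, closure = {ABCDE} → lossless.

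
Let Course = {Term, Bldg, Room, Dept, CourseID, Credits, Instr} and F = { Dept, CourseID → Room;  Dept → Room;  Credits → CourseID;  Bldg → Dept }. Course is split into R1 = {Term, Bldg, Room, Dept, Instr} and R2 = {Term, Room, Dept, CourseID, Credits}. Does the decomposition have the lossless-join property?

No

Common attributes: R1 ∩ R2 = {Term, Room, Dept}.
No dependency enlarges {Term, Room, Dept}, so (Term, Room, Dept)⁺ = {Term, Room, Dept}.
The closure contains neither all of R1 = {Term, Bldg, Room, Dept, Instr} nor all of R2 = {Term, Room, Dept, CourseID, Credits}, so the common attributes are not a superkey of either fragment. The join is lossy.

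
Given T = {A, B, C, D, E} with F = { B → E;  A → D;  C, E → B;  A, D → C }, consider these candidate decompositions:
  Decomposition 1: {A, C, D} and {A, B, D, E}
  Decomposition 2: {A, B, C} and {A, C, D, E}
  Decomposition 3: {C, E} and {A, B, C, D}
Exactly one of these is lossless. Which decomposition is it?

Decomposition 1

Decomposition 1: common = {A, D}, closure = {A, C, D} → lossless.
Decomposition 2: common = {A, C}, closure = {A, C, D} → lossy.
Decomposition 3: common = {C}, closure = {C} → lossy.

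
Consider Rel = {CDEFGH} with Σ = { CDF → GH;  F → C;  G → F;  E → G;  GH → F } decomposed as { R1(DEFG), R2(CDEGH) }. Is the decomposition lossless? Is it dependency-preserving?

lossless but not dependency-preserving

Lossless test: (DEG)⁺ = {CDEFGH}, which contains all of one fragment — lossless.
Dependency preservation: the restricted closure of {F} across the fragments never reaches {C}, so F → C cannot be enforced without a join — not preserved.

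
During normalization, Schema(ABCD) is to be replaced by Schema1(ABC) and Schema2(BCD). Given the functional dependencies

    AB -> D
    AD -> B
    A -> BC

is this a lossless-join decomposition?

Common attributes: Schema1 ∩ Schema2 = {BC}.
No dependency enlarges {BC}, so (BC)⁺ = {BC}.
The closure contains neither all of Schema1 = {ABC} nor all of Schema2 = {BCD}, so the common attributes are not a superkey of either fragment. The join is lossy.

No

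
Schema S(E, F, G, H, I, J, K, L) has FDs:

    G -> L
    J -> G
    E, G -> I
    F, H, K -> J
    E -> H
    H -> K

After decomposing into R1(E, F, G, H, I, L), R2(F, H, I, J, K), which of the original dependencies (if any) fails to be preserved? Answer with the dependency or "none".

J -> G

Check J → G: no single fragment contains all of {G, J}, and the restricted closure of {J} across the fragments never reaches {G}.
G → L is preserved.
E, G → I is preserved.
F, H, K → J is preserved.
E → H is preserved.
H → K is preserved.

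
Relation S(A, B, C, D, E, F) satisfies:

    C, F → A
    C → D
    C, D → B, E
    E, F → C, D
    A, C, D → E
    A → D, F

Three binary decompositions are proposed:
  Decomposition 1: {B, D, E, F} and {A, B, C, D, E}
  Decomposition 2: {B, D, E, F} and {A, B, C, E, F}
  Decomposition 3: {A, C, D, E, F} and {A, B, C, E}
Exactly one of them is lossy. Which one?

Decomposition 1: common = {B, D, E}, closure = {B, D, E} → lossy.
Decomposition 2: common = {B, E, F}, closure = {A, B, C, D, E, F} → lossless.
Decomposition 3: common = {A, C, E}, closure = {A, B, C, D, E, F} → lossless.

Decomposition 1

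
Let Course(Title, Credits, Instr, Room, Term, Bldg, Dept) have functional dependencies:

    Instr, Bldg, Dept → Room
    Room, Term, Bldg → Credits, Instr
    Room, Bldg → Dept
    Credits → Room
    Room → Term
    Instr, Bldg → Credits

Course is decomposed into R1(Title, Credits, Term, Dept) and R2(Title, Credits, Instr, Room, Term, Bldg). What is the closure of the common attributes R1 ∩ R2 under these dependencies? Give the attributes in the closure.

Title, Credits, Room, Term

R1 ∩ R2 = {Title, Credits, Term}.
Credits → Room applies, adding Room
Closure: {Title, Credits, Room, Term}.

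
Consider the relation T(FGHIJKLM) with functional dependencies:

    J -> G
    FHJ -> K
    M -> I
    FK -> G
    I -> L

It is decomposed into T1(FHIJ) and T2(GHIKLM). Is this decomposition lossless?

No

Common attributes: T1 ∩ T2 = {HI}.
Closure of {HI}: I → L applies, adding L. So (HI)⁺ = {HIL}.
The closure contains neither all of T1 = {FHIJ} nor all of T2 = {GHIKLM}, so the common attributes are not a superkey of either fragment. The join is lossy.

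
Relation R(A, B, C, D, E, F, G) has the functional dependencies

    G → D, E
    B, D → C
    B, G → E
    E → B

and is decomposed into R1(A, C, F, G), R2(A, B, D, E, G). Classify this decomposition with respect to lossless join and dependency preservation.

lossless but not dependency-preserving

Lossless test: (A, G)⁺ = {A, B, C, D, E, G}, which contains all of one fragment — lossless.
Dependency preservation: the restricted closure of {B, D} across the fragments never reaches {C}, so B, D → C cannot be enforced without a join — not preserved.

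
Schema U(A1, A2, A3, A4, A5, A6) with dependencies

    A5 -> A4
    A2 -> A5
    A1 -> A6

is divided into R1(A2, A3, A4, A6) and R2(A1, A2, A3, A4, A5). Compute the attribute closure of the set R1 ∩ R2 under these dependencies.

R1 ∩ R2 = {A2, A3, A4}.
A2 → A5 applies, adding A5
Closure: {A2, A3, A4, A5}.

A2, A3, A4, A5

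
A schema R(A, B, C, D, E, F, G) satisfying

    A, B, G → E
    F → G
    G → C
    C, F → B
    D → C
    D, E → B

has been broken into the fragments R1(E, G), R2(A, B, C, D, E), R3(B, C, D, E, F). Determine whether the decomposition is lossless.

No

Chase test. Columns are A, B, C, D, E, F, G; row i has aⱼ where attribute j ∈ Ri, else bᵢⱼ.
Initial tableau (one row per fragment):
  row 1: b11 b12 b13 b14 a5 b16 a7
  row 2: a1 a2 a3 a4 a5 b26 b27
  row 3: b31 a2 a3 a4 a5 a6 b37
No row becomes fully distinguished — the join is lossy.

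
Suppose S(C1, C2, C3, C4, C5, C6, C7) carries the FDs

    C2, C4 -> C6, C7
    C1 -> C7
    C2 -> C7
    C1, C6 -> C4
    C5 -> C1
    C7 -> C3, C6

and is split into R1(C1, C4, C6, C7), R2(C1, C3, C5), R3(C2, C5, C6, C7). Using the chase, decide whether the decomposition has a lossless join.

Yes

Chase test. Columns are C1, C2, C3, C4, C5, C6, C7; row i has aⱼ where attribute j ∈ Ri, else bᵢⱼ.
Initial tableau (one row per fragment):
  row 1: a1 b12 b13 a4 b15 a6 a7
  row 2: a1 b22 a3 b24 a5 b26 b27
  row 3: b31 a2 b33 b34 a5 a6 a7
Rows 1 and 2 agree on C1; apply C1→C7 and equate their C7 entries.
Rows 2 and 3 agree on C5; apply C5→C1 and equate their C1 entries.
Rows 1 and 2 agree on C7; apply C7→C3, C6 and equate their C3, C6 entries.
Rows 1 and 3 agree on C7; apply C7→C3, C6 and equate their C3, C6 entries.
Rows 1 and 2 agree on C1, C6; apply C1, C6→C4 and equate their C4 entries.
Rows 1 and 3 agree on C1, C6; apply C1, C6→C4 and equate their C4 entries.
Row 3 is now all distinguished symbols — the join is lossless.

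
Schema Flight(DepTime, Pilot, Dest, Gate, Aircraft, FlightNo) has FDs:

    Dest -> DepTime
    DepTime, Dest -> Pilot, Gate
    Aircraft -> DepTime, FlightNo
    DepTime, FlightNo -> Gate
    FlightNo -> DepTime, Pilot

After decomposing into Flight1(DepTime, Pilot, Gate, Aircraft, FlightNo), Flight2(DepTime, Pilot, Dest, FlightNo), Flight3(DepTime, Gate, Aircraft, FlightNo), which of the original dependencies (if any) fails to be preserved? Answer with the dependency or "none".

DepTime, Dest -> Pilot, Gate

Check DepTime, Dest → Pilot, Gate: no single fragment contains all of {DepTime, Pilot, Dest, Gate}, and the restricted closure of {DepTime, Dest} across the fragments never reaches {Pilot, Gate}.
Dest → DepTime is preserved.
Aircraft → DepTime, FlightNo is preserved.
DepTime, FlightNo → Gate is preserved.
FlightNo → DepTime, Pilot is preserved.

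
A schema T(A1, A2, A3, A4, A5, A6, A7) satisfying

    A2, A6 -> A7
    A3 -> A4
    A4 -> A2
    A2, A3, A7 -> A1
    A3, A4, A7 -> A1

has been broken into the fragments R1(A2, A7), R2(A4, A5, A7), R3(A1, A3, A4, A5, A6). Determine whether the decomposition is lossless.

Chase test. Columns are A1, A2, A3, A4, A5, A6, A7; row i has aⱼ where attribute j ∈ Ri, else bᵢⱼ.
Initial tableau (one row per fragment):
  row 1: b11 a2 b13 b14 b15 b16 a7
  row 2: b21 b22 b23 a4 a5 b26 a7
  row 3: a1 b32 a3 a4 a5 a6 b37
Rows 2 and 3 agree on A4; apply A4→A2 and equate their A2 entries.
No row becomes fully distinguished — the join is lossy.

No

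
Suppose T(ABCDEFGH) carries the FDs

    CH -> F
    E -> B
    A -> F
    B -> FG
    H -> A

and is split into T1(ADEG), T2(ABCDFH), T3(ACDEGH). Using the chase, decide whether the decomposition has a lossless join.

No

Chase test. Columns are ABCDEFGH; row i has aⱼ where attribute j ∈ Ti, else bᵢⱼ.
Initial tableau (one row per fragment):
  row 1: a1 b12 b13 a4 a5 b16 a7 b18
  row 2: a1 a2 a3 a4 b25 a6 b27 a8
  row 3: a1 b32 a3 a4 a5 b36 a7 a8
Rows 2 and 3 agree on CH; apply CH→F and equate their F entries.
Rows 1 and 3 agree on E; apply E→B and equate their B entries.
Rows 1 and 2 agree on A; apply A→F and equate their F entries.
No row becomes fully distinguished — the join is lossy.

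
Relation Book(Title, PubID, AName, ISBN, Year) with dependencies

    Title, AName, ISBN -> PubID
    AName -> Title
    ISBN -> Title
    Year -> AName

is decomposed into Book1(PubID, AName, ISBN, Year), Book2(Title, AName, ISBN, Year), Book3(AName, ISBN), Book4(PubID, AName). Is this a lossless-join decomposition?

Yes

Chase test. Columns are Title, PubID, AName, ISBN, Year; row i has aⱼ where attribute j ∈ Booki, else bᵢⱼ.
Initial tableau (one row per fragment):
  row 1: b11 a2 a3 a4 a5
  row 2: a1 b22 a3 a4 a5
  row 3: b31 b32 a3 a4 b35
  row 4: b41 a2 a3 b44 b45
Rows 1 and 2 agree on AName; apply AName→Title and equate their Title entries.
Rows 1 and 3 agree on AName; apply AName→Title and equate their Title entries.
Rows 1 and 4 agree on AName; apply AName→Title and equate their Title entries.
Rows 1 and 2 agree on Title, AName, ISBN; apply Title, AName, ISBN→PubID and equate their PubID entries.
Rows 1 and 3 agree on Title, AName, ISBN; apply Title, AName, ISBN→PubID and equate their PubID entries.
Row 1 is now all distinguished symbols — the join is lossless.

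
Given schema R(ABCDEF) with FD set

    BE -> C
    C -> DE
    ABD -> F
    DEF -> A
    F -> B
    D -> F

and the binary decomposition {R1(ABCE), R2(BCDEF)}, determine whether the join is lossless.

Yes

Common attributes: R1 ∩ R2 = {BCE}.
Closure of {BCE}: C → DE applies, adding D; D → F applies, adding F; DEF → A applies, adding A. So (BCE)⁺ = {ABCDEF}.
This closure contains every attribute of R1, so R1 ∩ R2 → R1. The join is lossless.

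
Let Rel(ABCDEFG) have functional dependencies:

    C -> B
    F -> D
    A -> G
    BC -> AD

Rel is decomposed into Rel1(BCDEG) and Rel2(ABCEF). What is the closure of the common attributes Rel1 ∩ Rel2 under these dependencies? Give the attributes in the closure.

ABCDEG

Rel1 ∩ Rel2 = {BCE}.
BC → AD applies, adding AD
A → G applies, adding G
Closure: {ABCDEG}.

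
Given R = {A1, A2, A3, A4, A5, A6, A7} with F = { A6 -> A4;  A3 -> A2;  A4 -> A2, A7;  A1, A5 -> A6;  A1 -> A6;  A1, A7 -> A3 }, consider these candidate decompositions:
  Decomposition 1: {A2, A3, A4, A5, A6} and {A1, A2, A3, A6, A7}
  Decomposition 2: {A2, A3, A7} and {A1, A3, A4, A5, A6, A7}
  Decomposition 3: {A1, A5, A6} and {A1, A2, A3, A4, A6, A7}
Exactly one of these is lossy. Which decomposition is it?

Decomposition 1

Decomposition 1: common = {A2, A3, A6}, closure = {A2, A3, A4, A6, A7} → lossy.
Decomposition 2: common = {A3, A7}, closure = {A2, A3, A7} → lossless.
Decomposition 3: common = {A1, A6}, closure = {A1, A2, A3, A4, A6, A7} → lossless.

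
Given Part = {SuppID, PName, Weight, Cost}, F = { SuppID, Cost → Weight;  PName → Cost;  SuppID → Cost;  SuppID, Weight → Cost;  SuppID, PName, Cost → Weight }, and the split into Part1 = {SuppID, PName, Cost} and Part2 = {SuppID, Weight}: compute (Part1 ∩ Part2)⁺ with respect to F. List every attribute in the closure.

Part1 ∩ Part2 = {SuppID}.
SuppID → Cost applies, adding Cost
SuppID, Cost → Weight applies, adding Weight
Closure: {SuppID, Weight, Cost}.

SuppID, Weight, Cost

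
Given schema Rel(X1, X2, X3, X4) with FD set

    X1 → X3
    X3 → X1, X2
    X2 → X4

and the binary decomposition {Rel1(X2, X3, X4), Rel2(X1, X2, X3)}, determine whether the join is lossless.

Common attributes: Rel1 ∩ Rel2 = {X2, X3}.
Closure of {X2, X3}: X3 → X1, X2 applies, adding X1; X2 → X4 applies, adding X4. So (X2, X3)⁺ = {X1, X2, X3, X4}.
This closure contains every attribute of Rel1, so Rel1 ∩ Rel2 → Rel1. The join is lossless.

Yes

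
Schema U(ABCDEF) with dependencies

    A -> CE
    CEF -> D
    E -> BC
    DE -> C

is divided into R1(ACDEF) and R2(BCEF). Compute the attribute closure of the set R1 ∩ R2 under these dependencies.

R1 ∩ R2 = {CEF}.
CEF → D applies, adding D
E → BC applies, adding B
Closure: {BCDEF}.

BCDEF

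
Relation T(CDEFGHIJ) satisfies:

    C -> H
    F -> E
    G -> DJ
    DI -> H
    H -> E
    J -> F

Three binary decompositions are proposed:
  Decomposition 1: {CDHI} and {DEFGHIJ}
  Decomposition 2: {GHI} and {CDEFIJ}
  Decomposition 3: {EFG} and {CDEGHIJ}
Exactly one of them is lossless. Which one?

Decomposition 3

Decomposition 1: common = {DHI}, closure = {DEHI} → lossy.
Decomposition 2: common = {I}, closure = {I} → lossy.
Decomposition 3: common = {EG}, closure = {DEFGJ} → lossless.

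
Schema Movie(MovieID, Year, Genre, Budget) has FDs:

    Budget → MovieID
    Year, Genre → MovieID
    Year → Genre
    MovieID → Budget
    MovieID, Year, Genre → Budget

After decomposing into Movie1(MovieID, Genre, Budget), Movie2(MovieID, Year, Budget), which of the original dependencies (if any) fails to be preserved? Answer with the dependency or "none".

Year → Genre

Check Year → Genre: no single fragment contains all of {Year, Genre}, and the restricted closure of {Year} across the fragments never reaches {Genre}.
Budget → MovieID is preserved.
Year, Genre → MovieID is preserved.
MovieID → Budget is preserved.
MovieID, Year, Genre → Budget is preserved.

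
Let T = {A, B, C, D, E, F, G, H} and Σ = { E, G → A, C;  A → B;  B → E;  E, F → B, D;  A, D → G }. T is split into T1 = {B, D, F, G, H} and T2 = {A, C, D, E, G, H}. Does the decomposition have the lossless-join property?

No

Common attributes: T1 ∩ T2 = {D, G, H}.
No dependency enlarges {D, G, H}, so (D, G, H)⁺ = {D, G, H}.
The closure contains neither all of T1 = {B, D, F, G, H} nor all of T2 = {A, C, D, E, G, H}, so the common attributes are not a superkey of either fragment. The join is lossy.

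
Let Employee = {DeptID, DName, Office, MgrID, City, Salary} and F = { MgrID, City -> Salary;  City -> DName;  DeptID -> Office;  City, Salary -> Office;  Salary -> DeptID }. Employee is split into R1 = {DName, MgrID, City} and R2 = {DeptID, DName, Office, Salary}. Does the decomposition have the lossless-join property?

No

Common attributes: R1 ∩ R2 = {DName}.
No dependency enlarges {DName}, so (DName)⁺ = {DName}.
The closure contains neither all of R1 = {DName, MgrID, City} nor all of R2 = {DeptID, DName, Office, Salary}, so the common attributes are not a superkey of either fragment. The join is lossy.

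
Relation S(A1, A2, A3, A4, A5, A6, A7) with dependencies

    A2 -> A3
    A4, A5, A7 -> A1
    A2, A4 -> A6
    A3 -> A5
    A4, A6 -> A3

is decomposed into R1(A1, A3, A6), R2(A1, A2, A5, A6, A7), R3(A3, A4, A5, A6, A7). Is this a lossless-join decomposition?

No

Chase test. Columns are A1, A2, A3, A4, A5, A6, A7; row i has aⱼ where attribute j ∈ Ri, else bᵢⱼ.
Initial tableau (one row per fragment):
  row 1: a1 b12 a3 b14 b15 a6 b17
  row 2: a1 a2 b23 b24 a5 a6 a7
  row 3: b31 b32 a3 a4 a5 a6 a7
Rows 1 and 3 agree on A3; apply A3→A5 and equate their A5 entries.
No row becomes fully distinguished — the join is lossy.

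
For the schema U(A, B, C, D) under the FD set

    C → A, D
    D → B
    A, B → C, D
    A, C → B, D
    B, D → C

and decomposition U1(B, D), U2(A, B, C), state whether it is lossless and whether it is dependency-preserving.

lossy and not dependency-preserving

Lossless test: (B)⁺ = {B}, which is a superkey of neither fragment — lossy.
Dependency preservation: the restricted closure of {C} across the fragments never reaches {A, D}, so C → A, D cannot be enforced without a join — not preserved.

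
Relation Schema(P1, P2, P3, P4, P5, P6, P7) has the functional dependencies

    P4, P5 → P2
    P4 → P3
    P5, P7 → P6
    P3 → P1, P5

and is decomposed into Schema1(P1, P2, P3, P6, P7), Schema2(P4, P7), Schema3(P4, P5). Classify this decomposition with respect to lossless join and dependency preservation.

lossy and not dependency-preserving

Lossless test (chase): Rows 2 and 3 agree on P4; apply P4→P3 and equate their P3 entries. Rows 2 and 3 agree on P3; apply P3→P1, P5 and equate their P1, P5 entries. Rows 2 and 3 agree on P4, P5; apply P4, P5→P2 and equate their P2 entries. No row becomes fully distinguished — the join is lossy.
Dependency preservation: the restricted closure of {P4, P5} across the fragments never reaches {P2}, so P4, P5 → P2 cannot be enforced without a join — not preserved.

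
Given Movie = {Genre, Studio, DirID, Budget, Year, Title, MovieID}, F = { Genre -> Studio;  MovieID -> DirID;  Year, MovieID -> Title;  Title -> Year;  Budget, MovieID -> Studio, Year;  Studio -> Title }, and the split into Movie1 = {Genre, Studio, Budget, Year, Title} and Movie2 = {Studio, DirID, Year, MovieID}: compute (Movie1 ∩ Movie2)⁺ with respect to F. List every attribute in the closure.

Studio, Year, Title

Movie1 ∩ Movie2 = {Studio, Year}.
Studio → Title applies, adding Title
Closure: {Studio, Year, Title}.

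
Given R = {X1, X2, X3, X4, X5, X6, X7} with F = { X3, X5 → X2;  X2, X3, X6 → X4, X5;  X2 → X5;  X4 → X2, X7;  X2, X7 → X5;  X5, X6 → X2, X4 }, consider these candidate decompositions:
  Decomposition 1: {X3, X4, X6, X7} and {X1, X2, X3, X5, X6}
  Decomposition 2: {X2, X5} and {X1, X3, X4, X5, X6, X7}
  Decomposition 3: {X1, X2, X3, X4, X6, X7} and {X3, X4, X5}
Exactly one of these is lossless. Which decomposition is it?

Decomposition 3

Decomposition 1: common = {X3, X6}, closure = {X3, X6} → lossy.
Decomposition 2: common = {X5}, closure = {X5} → lossy.
Decomposition 3: common = {X3, X4}, closure = {X2, X3, X4, X5, X7} → lossless.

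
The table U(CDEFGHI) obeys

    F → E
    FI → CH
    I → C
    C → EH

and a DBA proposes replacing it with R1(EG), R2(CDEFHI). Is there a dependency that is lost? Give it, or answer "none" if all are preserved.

none

F → E lies within R2.
FI → CH lies within R2.
I → C lies within R2.
C → EH lies within R2.
Every dependency is enforceable on the fragments, so the decomposition is dependency-preserving.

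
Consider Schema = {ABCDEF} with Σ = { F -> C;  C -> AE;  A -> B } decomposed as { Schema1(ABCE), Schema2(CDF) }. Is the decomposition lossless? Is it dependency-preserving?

Lossless test: (C)⁺ = {ABCE}, which contains all of one fragment — lossless.
Dependency preservation: every FD's attributes lie within a single fragment, so each can be enforced locally — preserved.

lossless and dependency-preserving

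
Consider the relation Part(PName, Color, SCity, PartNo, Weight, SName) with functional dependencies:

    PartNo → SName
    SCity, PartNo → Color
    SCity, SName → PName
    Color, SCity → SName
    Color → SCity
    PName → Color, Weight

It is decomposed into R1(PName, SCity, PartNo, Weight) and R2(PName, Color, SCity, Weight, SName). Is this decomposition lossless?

Yes

Common attributes: R1 ∩ R2 = {PName, SCity, Weight}.
Closure of {PName, SCity, Weight}: PName → Color, Weight applies, adding Color; Color, SCity → SName applies, adding SName. So (PName, SCity, Weight)⁺ = {PName, Color, SCity, Weight, SName}.
This closure contains every attribute of R2, so R1 ∩ R2 → R2. The join is lossless.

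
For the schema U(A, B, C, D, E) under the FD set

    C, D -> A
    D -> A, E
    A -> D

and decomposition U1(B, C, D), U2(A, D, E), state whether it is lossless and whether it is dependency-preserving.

lossless and dependency-preserving

Lossless test: (D)⁺ = {A, D, E}, which contains all of one fragment — lossless.
Dependency preservation: C, D → A is not contained in any single fragment, but the restricted closure of its left-hand side across the fragments still reaches the right-hand side; the remaining FDs each lie inside some fragment. All dependencies are preserved.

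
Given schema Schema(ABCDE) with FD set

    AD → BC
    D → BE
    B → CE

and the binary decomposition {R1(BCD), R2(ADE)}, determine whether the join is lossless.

Common attributes: R1 ∩ R2 = {D}.
Closure of {D}: D → BE applies, adding BE; B → CE applies, adding C. So (D)⁺ = {BCDE}.
This closure contains every attribute of R1, so R1 ∩ R2 → R1. The join is lossless.

Yes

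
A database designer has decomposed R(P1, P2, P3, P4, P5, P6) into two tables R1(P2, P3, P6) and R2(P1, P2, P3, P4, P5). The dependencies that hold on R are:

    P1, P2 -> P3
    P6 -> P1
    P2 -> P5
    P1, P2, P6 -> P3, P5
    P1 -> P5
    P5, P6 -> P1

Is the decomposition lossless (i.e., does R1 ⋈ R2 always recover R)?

Common attributes: R1 ∩ R2 = {P2, P3}.
Closure of {P2, P3}: P2 → P5 applies, adding P5. So (P2, P3)⁺ = {P2, P3, P5}.
The closure contains neither all of R1 = {P2, P3, P6} nor all of R2 = {P1, P2, P3, P4, P5}, so the common attributes are not a superkey of either fragment. The join is lossy.

No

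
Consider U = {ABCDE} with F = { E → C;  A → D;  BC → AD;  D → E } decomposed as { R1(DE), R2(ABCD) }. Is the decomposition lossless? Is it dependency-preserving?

lossless but not dependency-preserving

Lossless test: (D)⁺ = {CDE}, which contains all of one fragment — lossless.
Dependency preservation: the restricted closure of {E} across the fragments never reaches {C}, so E → C cannot be enforced without a join — not preserved.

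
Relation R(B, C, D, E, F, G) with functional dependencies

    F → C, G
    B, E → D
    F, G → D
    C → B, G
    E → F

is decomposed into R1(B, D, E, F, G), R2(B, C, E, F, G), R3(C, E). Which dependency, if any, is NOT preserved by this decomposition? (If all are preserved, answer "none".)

none

F → C, G lies within R2.
B, E → D lies within R1.
F, G → D lies within R1.
C → B, G lies within R2.
E → F lies within R1.
Every dependency is enforceable on the fragments, so the decomposition is dependency-preserving.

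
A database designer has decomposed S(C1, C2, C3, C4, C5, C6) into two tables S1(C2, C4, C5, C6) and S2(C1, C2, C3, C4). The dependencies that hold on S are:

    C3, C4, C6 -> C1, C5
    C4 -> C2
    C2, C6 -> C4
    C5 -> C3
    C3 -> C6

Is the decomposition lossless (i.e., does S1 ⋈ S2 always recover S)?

Common attributes: S1 ∩ S2 = {C2, C4}.
No dependency enlarges {C2, C4}, so (C2, C4)⁺ = {C2, C4}.
The closure contains neither all of S1 = {C2, C4, C5, C6} nor all of S2 = {C1, C2, C3, C4}, so the common attributes are not a superkey of either fragment. The join is lossy.

No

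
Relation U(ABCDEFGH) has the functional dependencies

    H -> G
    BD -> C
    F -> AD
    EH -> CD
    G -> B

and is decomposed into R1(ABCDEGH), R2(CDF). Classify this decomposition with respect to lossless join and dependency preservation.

lossy and not dependency-preserving

Lossless test: (CD)⁺ = {CD}, which is a superkey of neither fragment — lossy.
Dependency preservation: the restricted closure of {F} across the fragments never reaches {AD}, so F → AD cannot be enforced without a join — not preserved.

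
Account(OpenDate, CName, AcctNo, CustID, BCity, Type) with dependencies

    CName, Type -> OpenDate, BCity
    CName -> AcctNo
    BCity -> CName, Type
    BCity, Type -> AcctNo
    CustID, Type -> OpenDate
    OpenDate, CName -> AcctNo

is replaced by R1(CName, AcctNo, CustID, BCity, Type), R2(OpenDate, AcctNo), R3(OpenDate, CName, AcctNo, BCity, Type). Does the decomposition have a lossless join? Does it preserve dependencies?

Lossless test (chase): Rows 1 and 3 agree on CName, Type; apply CName, Type→OpenDate, BCity and equate their OpenDate, BCity entries. Row 1 is now all distinguished symbols — the join is lossless.
Dependency preservation: the restricted closure of {CustID, Type} across the fragments never reaches {OpenDate}, so CustID, Type → OpenDate cannot be enforced without a join — not preserved.

lossless but not dependency-preserving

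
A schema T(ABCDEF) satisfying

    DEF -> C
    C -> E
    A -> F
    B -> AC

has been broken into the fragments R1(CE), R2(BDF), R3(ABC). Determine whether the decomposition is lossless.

Chase test. Columns are ABCDEF; row i has aⱼ where attribute j ∈ Ri, else bᵢⱼ.
Initial tableau (one row per fragment):
  row 1: b11 b12 a3 b14 a5 b16
  row 2: b21 a2 b23 a4 b25 a6
  row 3: a1 a2 a3 b34 b35 b36
Rows 1 and 3 agree on C; apply C→E and equate their E entries.
Rows 2 and 3 agree on B; apply B→AC and equate their AC entries.
Rows 1 and 2 agree on C; apply C→E and equate their E entries.
Rows 2 and 3 agree on A; apply A→F and equate their F entries.
Row 2 is now all distinguished symbols — the join is lossless.

Yes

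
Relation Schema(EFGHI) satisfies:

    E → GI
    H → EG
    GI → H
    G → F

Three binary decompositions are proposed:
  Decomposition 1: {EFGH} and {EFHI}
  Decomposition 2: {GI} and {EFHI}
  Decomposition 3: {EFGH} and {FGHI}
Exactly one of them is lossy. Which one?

Decomposition 1: common = {EFH}, closure = {EFGHI} → lossless.
Decomposition 2: common = {I}, closure = {I} → lossy.
Decomposition 3: common = {FGH}, closure = {EFGHI} → lossless.

Decomposition 2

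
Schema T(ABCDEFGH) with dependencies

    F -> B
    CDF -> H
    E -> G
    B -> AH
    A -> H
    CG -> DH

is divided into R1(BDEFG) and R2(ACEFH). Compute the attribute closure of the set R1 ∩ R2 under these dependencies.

R1 ∩ R2 = {EF}.
F → B applies, adding B
E → G applies, adding G
B → AH applies, adding AH
Closure: {ABEFGH}.

ABEFGH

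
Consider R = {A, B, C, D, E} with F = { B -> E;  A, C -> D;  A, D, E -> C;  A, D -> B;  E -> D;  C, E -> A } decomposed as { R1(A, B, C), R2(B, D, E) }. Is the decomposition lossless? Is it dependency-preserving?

lossless but not dependency-preserving

Lossless test: (B)⁺ = {B, D, E}, which contains all of one fragment — lossless.
Dependency preservation: the restricted closure of {A, D, E} across the fragments never reaches {C}, so A, D, E → C cannot be enforced without a join — not preserved.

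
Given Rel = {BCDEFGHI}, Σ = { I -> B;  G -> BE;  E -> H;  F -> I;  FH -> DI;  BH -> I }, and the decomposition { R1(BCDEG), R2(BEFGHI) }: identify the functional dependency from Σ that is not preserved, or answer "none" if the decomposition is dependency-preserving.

Check FH → DI: no single fragment contains all of {DFHI}, and the restricted closure of {FH} across the fragments never reaches {DI}.
I → B is preserved.
G → BE is preserved.
E → H is preserved.
F → I is preserved.
BH → I is preserved.

FH -> DI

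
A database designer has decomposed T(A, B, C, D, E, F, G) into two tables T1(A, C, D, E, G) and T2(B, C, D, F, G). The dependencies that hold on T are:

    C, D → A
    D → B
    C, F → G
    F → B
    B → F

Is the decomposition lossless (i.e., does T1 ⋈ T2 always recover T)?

Yes

Common attributes: T1 ∩ T2 = {C, D, G}.
Closure of {C, D, G}: C, D → A applies, adding A; D → B applies, adding B; B → F applies, adding F. So (C, D, G)⁺ = {A, B, C, D, F, G}.
This closure contains every attribute of T2, so T1 ∩ T2 → T2. The join is lossless.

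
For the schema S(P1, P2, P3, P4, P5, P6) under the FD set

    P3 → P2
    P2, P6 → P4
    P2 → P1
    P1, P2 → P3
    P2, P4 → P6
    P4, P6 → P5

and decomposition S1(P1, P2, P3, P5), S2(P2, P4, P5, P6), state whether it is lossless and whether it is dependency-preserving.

lossless and dependency-preserving

Lossless test: (P2, P5)⁺ = {P1, P2, P3, P5}, which contains all of one fragment — lossless.
Dependency preservation: every FD's attributes lie within a single fragment, so each can be enforced locally — preserved.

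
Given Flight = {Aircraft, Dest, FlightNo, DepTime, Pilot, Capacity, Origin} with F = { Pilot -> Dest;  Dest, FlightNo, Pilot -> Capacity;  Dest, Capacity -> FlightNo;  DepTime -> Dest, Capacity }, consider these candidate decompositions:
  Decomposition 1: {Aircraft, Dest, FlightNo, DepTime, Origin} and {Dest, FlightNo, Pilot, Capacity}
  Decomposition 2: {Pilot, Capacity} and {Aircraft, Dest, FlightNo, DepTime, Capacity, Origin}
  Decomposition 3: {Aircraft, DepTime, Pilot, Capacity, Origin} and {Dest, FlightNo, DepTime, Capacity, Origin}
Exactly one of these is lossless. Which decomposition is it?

Decomposition 3

Decomposition 1: common = {Dest, FlightNo}, closure = {Dest, FlightNo} → lossy.
Decomposition 2: common = {Capacity}, closure = {Capacity} → lossy.
Decomposition 3: common = {DepTime, Capacity, Origin}, closure = {Dest, FlightNo, DepTime, Capacity, Origin} → lossless.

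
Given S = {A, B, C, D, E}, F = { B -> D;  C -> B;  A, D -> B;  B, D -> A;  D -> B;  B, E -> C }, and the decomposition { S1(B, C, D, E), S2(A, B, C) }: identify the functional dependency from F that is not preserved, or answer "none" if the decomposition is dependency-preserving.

B → D lies within S1.
C → B lies within S1.
A, D → B: restricted closure across fragments reaches B.
B, D → A: restricted closure across fragments reaches A.
D → B lies within S1.
B, E → C lies within S1.
Every dependency is enforceable on the fragments, so the decomposition is dependency-preserving.

none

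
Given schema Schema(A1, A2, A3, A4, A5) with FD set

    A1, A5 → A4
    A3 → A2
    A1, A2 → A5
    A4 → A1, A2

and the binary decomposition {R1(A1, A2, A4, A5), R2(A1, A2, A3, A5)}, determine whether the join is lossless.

Common attributes: R1 ∩ R2 = {A1, A2, A5}.
Closure of {A1, A2, A5}: A1, A5 → A4 applies, adding A4. So (A1, A2, A5)⁺ = {A1, A2, A4, A5}.
This closure contains every attribute of R1, so R1 ∩ R2 → R1. The join is lossless.

Yes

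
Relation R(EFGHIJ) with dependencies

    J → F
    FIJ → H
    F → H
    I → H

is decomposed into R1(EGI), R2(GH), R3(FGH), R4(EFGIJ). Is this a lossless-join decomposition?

Chase test. Columns are EFGHIJ; row i has aⱼ where attribute j ∈ Ri, else bᵢⱼ.
Initial tableau (one row per fragment):
  row 1: a1 b12 a3 b14 a5 b16
  row 2: b21 b22 a3 a4 b25 b26
  row 3: b31 a2 a3 a4 b35 b36
  row 4: a1 a2 a3 b44 a5 a6
Rows 3 and 4 agree on F; apply F→H and equate their H entries.
Rows 1 and 4 agree on I; apply I→H and equate their H entries.
Row 4 is now all distinguished symbols — the join is lossless.

Yes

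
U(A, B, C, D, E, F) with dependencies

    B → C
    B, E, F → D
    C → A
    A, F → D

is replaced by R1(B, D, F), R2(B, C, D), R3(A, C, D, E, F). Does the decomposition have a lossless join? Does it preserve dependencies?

Lossless test (chase): Rows 1 and 2 agree on B; apply B→C and equate their C entries. Rows 1 and 2 agree on C; apply C→A and equate their A entries. Rows 1 and 3 agree on C; apply C→A and equate their A entries. No row becomes fully distinguished — the join is lossy.
Dependency preservation: B, E, F → D is not contained in any single fragment, but the restricted closure of its left-hand side across the fragments still reaches the right-hand side; the remaining FDs each lie inside some fragment. All dependencies are preserved.

lossy but dependency-preserving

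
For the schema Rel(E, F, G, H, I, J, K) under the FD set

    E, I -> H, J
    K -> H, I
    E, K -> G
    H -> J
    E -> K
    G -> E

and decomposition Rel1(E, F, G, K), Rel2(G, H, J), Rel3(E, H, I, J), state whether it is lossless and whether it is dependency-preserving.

Lossless test (chase): Rows 1 and 3 agree on E; apply E→K and equate their K entries. Rows 1 and 2 agree on G; apply G→E and equate their E entries. Rows 1 and 3 agree on K; apply K→H, I and equate their H, I entries. Rows 1 and 3 agree on E, K; apply E, K→G and equate their G entries. Rows 1 and 2 agree on H; apply H→J and equate their J entries. Rows 1 and 2 agree on E; apply E→K and equate their K entries. Rows 1 and 2 agree on K; apply K→H, I and equate their H, I entries. Row 1 is now all distinguished symbols — the join is lossless.
Dependency preservation: the restricted closure of {K} across the fragments never reaches {H, I}, so K → H, I cannot be enforced without a join — not preserved.

lossless but not dependency-preserving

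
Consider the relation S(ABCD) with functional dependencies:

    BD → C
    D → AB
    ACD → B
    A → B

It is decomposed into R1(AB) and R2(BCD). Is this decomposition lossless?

Common attributes: R1 ∩ R2 = {B}.
No dependency enlarges {B}, so (B)⁺ = {B}.
The closure contains neither all of R1 = {AB} nor all of R2 = {BCD}, so the common attributes are not a superkey of either fragment. The join is lossy.

No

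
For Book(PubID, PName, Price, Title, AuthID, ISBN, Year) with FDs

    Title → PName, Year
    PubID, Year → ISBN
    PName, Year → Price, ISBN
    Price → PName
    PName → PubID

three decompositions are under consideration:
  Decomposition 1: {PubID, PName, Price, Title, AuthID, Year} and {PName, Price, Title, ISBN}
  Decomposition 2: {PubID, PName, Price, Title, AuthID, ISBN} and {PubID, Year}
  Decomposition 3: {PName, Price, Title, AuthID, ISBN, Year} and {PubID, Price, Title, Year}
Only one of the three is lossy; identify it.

Decomposition 2

Decomposition 1: common = {PName, Price, Title}, closure = {PubID, PName, Price, Title, ISBN, Year} → lossless.
Decomposition 2: common = {PubID}, closure = {PubID} → lossy.
Decomposition 3: common = {Price, Title, Year}, closure = {PubID, PName, Price, Title, ISBN, Year} → lossless.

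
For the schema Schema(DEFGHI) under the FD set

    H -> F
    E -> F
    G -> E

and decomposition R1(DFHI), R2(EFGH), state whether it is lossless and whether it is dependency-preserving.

Lossless test: (FH)⁺ = {FH}, which is a superkey of neither fragment — lossy.
Dependency preservation: every FD's attributes lie within a single fragment, so each can be enforced locally — preserved.

lossy but dependency-preserving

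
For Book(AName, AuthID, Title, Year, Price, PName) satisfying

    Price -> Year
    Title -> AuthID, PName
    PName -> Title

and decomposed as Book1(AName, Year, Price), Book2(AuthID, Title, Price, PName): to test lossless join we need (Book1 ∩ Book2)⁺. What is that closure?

Book1 ∩ Book2 = {Price}.
Price → Year applies, adding Year
Closure: {Year, Price}.

Year, Price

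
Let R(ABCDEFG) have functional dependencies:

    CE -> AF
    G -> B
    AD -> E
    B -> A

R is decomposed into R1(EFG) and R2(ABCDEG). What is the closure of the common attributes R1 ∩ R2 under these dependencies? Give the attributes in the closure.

ABEG

R1 ∩ R2 = {EG}.
G → B applies, adding B
B → A applies, adding A
Closure: {ABEG}.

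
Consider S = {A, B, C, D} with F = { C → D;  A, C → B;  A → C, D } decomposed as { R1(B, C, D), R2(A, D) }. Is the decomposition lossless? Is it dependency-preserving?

lossy and not dependency-preserving

Lossless test: (D)⁺ = {D}, which is a superkey of neither fragment — lossy.
Dependency preservation: the restricted closure of {A, C} across the fragments never reaches {B}, so A, C → B cannot be enforced without a join — not preserved.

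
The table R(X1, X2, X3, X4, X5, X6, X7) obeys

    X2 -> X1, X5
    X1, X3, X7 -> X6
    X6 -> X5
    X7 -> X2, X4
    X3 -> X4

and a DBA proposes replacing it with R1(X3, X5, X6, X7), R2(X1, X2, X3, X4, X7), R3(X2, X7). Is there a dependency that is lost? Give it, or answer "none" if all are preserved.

X2 -> X1, X5

Check X2 → X1, X5: no single fragment contains all of {X1, X2, X5}, and the restricted closure of {X2} across the fragments never reaches {X1, X5}.
X1, X3, X7 → X6 is preserved.
X6 → X5 is preserved.
X7 → X2, X4 is preserved.
X3 → X4 is preserved.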